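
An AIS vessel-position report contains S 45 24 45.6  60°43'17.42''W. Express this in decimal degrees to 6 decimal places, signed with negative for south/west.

Latitude: 45° + 24/60 + 45.6/3600 = 45 + 0.400000 + 0.012667 = 45.4126667
S → negative
Lon: 60 + 43/60 + 17.42/3600 = 60.7215056
W → negative

-45.412667, -60.721506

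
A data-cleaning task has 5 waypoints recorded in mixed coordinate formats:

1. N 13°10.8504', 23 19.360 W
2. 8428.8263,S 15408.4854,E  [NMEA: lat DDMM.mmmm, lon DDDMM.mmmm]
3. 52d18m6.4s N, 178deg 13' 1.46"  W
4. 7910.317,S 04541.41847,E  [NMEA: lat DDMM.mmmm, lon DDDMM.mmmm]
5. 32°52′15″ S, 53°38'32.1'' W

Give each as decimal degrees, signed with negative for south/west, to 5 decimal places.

Point 1:
  Latitude: 13 + 10.8504/60 = 13.180840
  N ⇒ keep positive
  λ: 19.36′ = 0.322667°; total 23.322667
  W → negative
Point 2:
  Latitude: degrees = first 2 digits = 84, minutes = 28.8263; 84 + 28.8263/60 = 84.480438
  hemisphere S, so the sign is −
  Longitude: split at 3 digits → 154° and 8.4854′; 154 + 8.4854/60 = 154.141423
  E ⇒ keep positive
Point 3:
  Latitude: 18′ + 6.4″ = 18.10667′; 52 + 18.10667/60 = 52.301778
  N ⇒ keep positive
  Longitude: 13′ + 1.46″ = 13.02433′; 178 + 13.02433/60 = 178.217072
  hemisphere W, so the sign is −
Point 4:
  Latitude: split at 2 digits → 79° and 10.317′; 79 + 10.317/60 = 79.171950
  hemisphere S, so the sign is −
  Longitude: split at 3 digits → 045° and 41.41847′; 45 + 41.41847/60 = 45.690308
  E ⇒ keep positive
Point 5:
  Lat: 32° + 52/60 + 15/3600 = 32 + 0.866667 + 0.004167 = 32.870833
  S → negative
  Lon: 38′ + 32.1″ = 38.53500′; 53 + 38.53500/60 = 53.642250
  hemisphere W, so the sign is −

1. 13.18084, -23.32267
2. -84.48044, 154.14142
3. 52.30178, -178.21707
4. -79.17195, 45.69031
5. -32.87083, -53.64225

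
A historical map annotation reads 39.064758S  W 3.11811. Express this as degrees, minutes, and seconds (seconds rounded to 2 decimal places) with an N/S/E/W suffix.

39°03′53.13″ S, 3°07′5.20″ W

φ: 0.064758° → 3.88548′; 0.88548 × 60 = 53.1288″
Longitude: whole degrees 3; 7.08660′ → 7′ and 5.1960″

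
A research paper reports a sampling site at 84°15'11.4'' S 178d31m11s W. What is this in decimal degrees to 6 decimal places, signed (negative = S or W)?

-84.253167, -178.519722

Latitude: 15′ + 11.4″ = 15.19000′; 84 + 15.19000/60 = 84.2531667
hemisphere S, so the sign is −
Lon: 178 + 31/60 + 11/3600 = 178.5197222
W → negative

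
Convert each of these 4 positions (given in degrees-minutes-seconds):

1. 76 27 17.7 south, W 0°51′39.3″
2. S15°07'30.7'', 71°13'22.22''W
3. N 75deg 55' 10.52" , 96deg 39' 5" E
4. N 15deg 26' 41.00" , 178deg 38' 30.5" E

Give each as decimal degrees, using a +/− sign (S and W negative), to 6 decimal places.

Point 1:
  Lat: 76 + 27/60 + 17.7/3600 = 76.4549167
  S → negative
  λ: 51′ + 39.3″ = 51.65500′; 0 + 51.65500/60 = 0.8609167
  W ⇒ negate
Point 2:
  φ: 15° + 7/60 + 30.7/3600 = 15 + 0.116667 + 0.008528 = 15.1251944
  S → negative
  Lon: 71° + 13/60 + 22.22/3600 = 71 + 0.216667 + 0.006172 = 71.2228389
  W ⇒ negate
Point 3:
  φ: 75° + 55/60 + 10.52/3600 = 75 + 0.916667 + 0.002922 = 75.9195889
  N → positive
  Lon: 96° + 39/60 + 5/3600 = 96 + 0.650000 + 0.001389 = 96.6513889
  E → positive
Point 4:
  Lat: 15 + 26/60 + 41/3600 = 15.4447222
  N → positive
  Longitude: 178 + 38/60 + 30.5/3600 = 178.6418056
  E → positive

1. -76.454917, -0.860917
2. -15.125194, -71.222839
3. 75.919589, 96.651389
4. 15.444722, 178.641806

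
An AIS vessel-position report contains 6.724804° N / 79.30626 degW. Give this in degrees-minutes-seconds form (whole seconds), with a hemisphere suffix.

φ: 0.724804° → 43.48824′; 0.48824 × 60 = 29.29″
Longitude: 0.306260 × 60 = 18.37560′ → 18′, remainder × 60 = 22.54″

6°43′29″ N, 79°18′23″ W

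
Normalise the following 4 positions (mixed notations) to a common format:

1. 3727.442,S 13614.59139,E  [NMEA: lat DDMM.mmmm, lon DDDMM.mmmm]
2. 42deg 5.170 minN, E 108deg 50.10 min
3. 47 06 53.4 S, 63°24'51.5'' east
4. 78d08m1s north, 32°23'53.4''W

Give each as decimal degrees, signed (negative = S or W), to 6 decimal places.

1. -37.457367, 136.243190
2. 42.086167, 108.835000
3. -47.114833, 63.414306
4. 78.133611, -32.398167

Point 1:
  φ: split at 2 digits → 37° and 27.442′; 37 + 27.442/60 = 37.4573667
  S ⇒ negate
  Longitude: degrees = first 3 digits = 136, minutes = 14.59139; 136 + 14.59139/60 = 136.2431898
  E ⇒ keep positive
Point 2:
  Latitude: 5.17′ = 0.086167°; total 42.0861667
  N ⇒ keep positive
  Longitude: 108 + 50.1/60 = 108.8350000
  E ⇒ keep positive
Point 3:
  Latitude: 47° + 6/60 + 53.4/3600 = 47 + 0.100000 + 0.014833 = 47.1148333
  S ⇒ negate
  λ: 63° + 24/60 + 51.5/3600 = 63 + 0.400000 + 0.014306 = 63.4143056
  E → positive
Point 4:
  Lat: 78 + 8/60 + 1/3600 = 78.1336111
  N ⇒ keep positive
  Lon: 32° + 23/60 + 53.4/3600 = 32 + 0.383333 + 0.014833 = 32.3981667
  W → negative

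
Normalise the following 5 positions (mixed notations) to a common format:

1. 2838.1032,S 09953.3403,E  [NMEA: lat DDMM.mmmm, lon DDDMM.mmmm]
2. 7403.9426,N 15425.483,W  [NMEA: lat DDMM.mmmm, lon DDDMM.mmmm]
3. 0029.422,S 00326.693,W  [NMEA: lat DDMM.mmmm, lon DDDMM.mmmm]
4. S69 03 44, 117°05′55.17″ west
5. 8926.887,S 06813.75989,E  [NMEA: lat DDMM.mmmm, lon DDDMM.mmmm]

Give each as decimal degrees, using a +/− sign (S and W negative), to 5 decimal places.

1. -28.63505, 99.88901
2. 74.06571, -154.42472
3. -0.49037, -3.44488
4. -69.06222, -117.09866
5. -89.44812, 68.22933

Point 1:
  Lat: split at 2 digits → 28° and 38.1032′; 28 + 38.1032/60 = 28.635053
  S → negative
  λ: split at 3 digits → 099° and 53.3403′; 99 + 53.3403/60 = 99.889005
  E → positive
Point 2:
  φ: degrees = first 2 digits = 74, minutes = 3.9426; 74 + 3.9426/60 = 74.065710
  N ⇒ keep positive
  Longitude: degrees = first 3 digits = 154, minutes = 25.483; 154 + 25.483/60 = 154.424717
  hemisphere W, so the sign is −
Point 3:
  Latitude: split at 2 digits → 00° and 29.422′; 0 + 29.422/60 = 0.490367
  S → negative
  Longitude: split at 3 digits → 003° and 26.693′; 3 + 26.693/60 = 3.444883
  W ⇒ negate
Point 4:
  Lat: 3′ + 44″ = 3.73333′; 69 + 3.73333/60 = 69.062222
  hemisphere S, so the sign is −
  λ: 5′ + 55.17″ = 5.91950′; 117 + 5.91950/60 = 117.098658
  W → negative
Point 5:
  Latitude: degrees = first 2 digits = 89, minutes = 26.887; 89 + 26.887/60 = 89.448117
  S → negative
  λ: degrees = first 3 digits = 68, minutes = 13.75989; 68 + 13.75989/60 = 68.229332
  E → positive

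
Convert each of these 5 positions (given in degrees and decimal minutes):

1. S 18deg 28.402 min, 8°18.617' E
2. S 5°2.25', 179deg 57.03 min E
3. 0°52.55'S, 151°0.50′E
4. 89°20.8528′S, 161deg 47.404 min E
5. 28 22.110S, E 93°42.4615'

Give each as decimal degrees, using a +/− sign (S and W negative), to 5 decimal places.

1. -18.47337, 8.31028
2. -5.03750, 179.95050
3. -0.87583, 151.00833
4. -89.34755, 161.79007
5. -28.36850, 93.70769

Point 1:
  Latitude: 28.402′ = 0.473367°; total 18.473367
  S → negative
  Longitude: 18.617′ = 0.310283°; total 8.310283
  E → positive
Point 2:
  φ: 5 + 2.25/60 = 5.037500
  S ⇒ negate
  Longitude: 57.03′ = 0.950500°; total 179.950500
  E ⇒ keep positive
Point 3:
  φ: 52.55′ = 0.875833°; total 0.875833
  S → negative
  Longitude: 0.5′ = 0.008333°; total 151.008333
  E → positive
Point 4:
  Lat: 20.8528′ = 0.347547°; total 89.347547
  S → negative
  Longitude: 47.404′ = 0.790067°; total 161.790067
  E → positive
Point 5:
  Lat: 28 + 22.11/60 = 28.368500
  S → negative
  Longitude: 93 + 42.4615/60 = 93.707692
  E ⇒ keep positive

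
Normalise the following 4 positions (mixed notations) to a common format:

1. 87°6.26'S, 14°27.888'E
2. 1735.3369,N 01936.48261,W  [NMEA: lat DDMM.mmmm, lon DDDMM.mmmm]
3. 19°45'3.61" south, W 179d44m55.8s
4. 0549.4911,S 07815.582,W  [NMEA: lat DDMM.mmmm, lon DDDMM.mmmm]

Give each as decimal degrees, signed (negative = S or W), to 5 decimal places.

Point 1:
  φ: 6.26′ = 0.104333°; total 87.104333
  S ⇒ negate
  Lon: 27.888′ = 0.464800°; total 14.464800
  E ⇒ keep positive
Point 2:
  φ: degrees = first 2 digits = 17, minutes = 35.3369; 17 + 35.3369/60 = 17.588948
  N → positive
  Longitude: split at 3 digits → 019° and 36.48261′; 19 + 36.48261/60 = 19.608044
  W → negative
Point 3:
  Latitude: 45′ + 3.61″ = 45.06017′; 19 + 45.06017/60 = 19.751003
  hemisphere S, so the sign is −
  Longitude: 179° + 44/60 + 55.8/3600 = 179 + 0.733333 + 0.015500 = 179.748833
  W → negative
Point 4:
  Lat: degrees = first 2 digits = 5, minutes = 49.4911; 5 + 49.4911/60 = 5.824852
  S ⇒ negate
  Lon: split at 3 digits → 078° and 15.582′; 78 + 15.582/60 = 78.259700
  W → negative

1. -87.10433, 14.46480
2. 17.58895, -19.60804
3. -19.75100, -179.74883
4. -5.82485, -78.25970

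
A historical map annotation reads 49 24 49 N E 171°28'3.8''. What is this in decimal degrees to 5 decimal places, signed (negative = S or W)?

49.41361, 171.46772

φ: 49° + 24/60 + 49/3600 = 49 + 0.400000 + 0.013611 = 49.413611
N → positive
Longitude: 171 + 28/60 + 3.8/3600 = 171.467722
E → positive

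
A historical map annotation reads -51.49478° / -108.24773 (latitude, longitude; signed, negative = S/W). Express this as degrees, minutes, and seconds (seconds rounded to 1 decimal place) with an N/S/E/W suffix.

51°29′41.2″ S, 108°14′51.8″ W

Latitude is negative → S; |value| = 51.494780
Lat: 0.494780 × 60 = 29.68680′ → 29′, remainder × 60 = 41.208″
Longitude is negative → W; |value| = 108.247730
λ: 0.247730° → 14.86380′; 0.86380 × 60 = 51.828″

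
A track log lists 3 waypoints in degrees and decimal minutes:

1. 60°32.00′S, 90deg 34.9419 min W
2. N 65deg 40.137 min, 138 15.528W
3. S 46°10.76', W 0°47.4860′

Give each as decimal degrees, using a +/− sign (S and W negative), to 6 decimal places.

1. -60.533333, -90.582365
2. 65.668950, -138.258800
3. -46.179333, -0.791433

Point 1:
  φ: 32′ = 0.533333°; total 60.5333333
  S ⇒ negate
  Longitude: 90 + 34.9419/60 = 90.5823650
  W ⇒ negate
Point 2:
  φ: 65 + 40.137/60 = 65.6689500
  N ⇒ keep positive
  λ: 15.528′ = 0.258800°; total 138.2588000
  hemisphere W, so the sign is −
Point 3:
  φ: 10.76′ = 0.179333°; total 46.1793333
  S ⇒ negate
  Longitude: 47.486′ = 0.791433°; total 0.7914333
  W → negative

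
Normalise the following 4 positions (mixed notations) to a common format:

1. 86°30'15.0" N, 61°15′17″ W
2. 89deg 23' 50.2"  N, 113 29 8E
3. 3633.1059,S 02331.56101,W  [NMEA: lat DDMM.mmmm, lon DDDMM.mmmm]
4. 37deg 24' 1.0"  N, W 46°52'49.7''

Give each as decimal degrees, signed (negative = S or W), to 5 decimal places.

1. 86.50417, -61.25472
2. 89.39728, 113.48556
3. -36.55177, -23.52602
4. 37.40028, -46.88047

Point 1:
  Lat: 30′ + 15″ = 30.25000′; 86 + 30.25000/60 = 86.504167
  N → positive
  λ: 61 + 15/60 + 17/3600 = 61.254722
  W → negative
Point 2:
  Lat: 89 + 23/60 + 50.2/3600 = 89.397278
  N → positive
  Lon: 29′ + 8″ = 29.13333′; 113 + 29.13333/60 = 113.485556
  E → positive
Point 3:
  φ: split at 2 digits → 36° and 33.1059′; 36 + 33.1059/60 = 36.551765
  S ⇒ negate
  λ: split at 3 digits → 023° and 31.56101′; 23 + 31.56101/60 = 23.526017
  W → negative
Point 4:
  Latitude: 24′ + 1″ = 24.01667′; 37 + 24.01667/60 = 37.400278
  N ⇒ keep positive
  λ: 52′ + 49.7″ = 52.82833′; 46 + 52.82833/60 = 46.880472
  W → negative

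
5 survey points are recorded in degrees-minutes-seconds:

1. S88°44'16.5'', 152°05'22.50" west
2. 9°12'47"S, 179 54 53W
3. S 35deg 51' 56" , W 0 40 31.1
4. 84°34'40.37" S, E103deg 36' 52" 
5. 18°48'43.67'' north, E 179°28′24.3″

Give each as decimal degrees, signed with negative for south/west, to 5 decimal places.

Point 1:
  Latitude: 88° + 44/60 + 16.5/3600 = 88 + 0.733333 + 0.004583 = 88.737917
  hemisphere S, so the sign is −
  Lon: 5′ + 22.5″ = 5.37500′; 152 + 5.37500/60 = 152.089583
  W ⇒ negate
Point 2:
  Latitude: 12′ + 47″ = 12.78333′; 9 + 12.78333/60 = 9.213056
  S → negative
  Lon: 179° + 54/60 + 53/3600 = 179 + 0.900000 + 0.014722 = 179.914722
  hemisphere W, so the sign is −
Point 3:
  Latitude: 35 + 51/60 + 56/3600 = 35.865556
  hemisphere S, so the sign is −
  Lon: 0° + 40/60 + 31.1/3600 = 0 + 0.666667 + 0.008639 = 0.675306
  W ⇒ negate
Point 4:
  Lat: 84 + 34/60 + 40.37/3600 = 84.577881
  hemisphere S, so the sign is −
  Longitude: 103 + 36/60 + 52/3600 = 103.614444
  E → positive
Point 5:
  Lat: 48′ + 43.67″ = 48.72783′; 18 + 48.72783/60 = 18.812131
  N ⇒ keep positive
  Longitude: 179 + 28/60 + 24.3/3600 = 179.473417
  E → positive

1. -88.73792, -152.08958
2. -9.21306, -179.91472
3. -35.86556, -0.67531
4. -84.57788, 103.61444
5. 18.81213, 179.47342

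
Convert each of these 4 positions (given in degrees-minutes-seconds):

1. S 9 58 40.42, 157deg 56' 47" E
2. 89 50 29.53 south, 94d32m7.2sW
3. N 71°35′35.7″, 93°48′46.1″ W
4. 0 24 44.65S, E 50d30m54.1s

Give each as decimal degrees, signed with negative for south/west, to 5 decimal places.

1. -9.97789, 157.94639
2. -89.84154, -94.53533
3. 71.59325, -93.81281
4. -0.41240, 50.51503

Point 1:
  Lat: 58′ + 40.42″ = 58.67367′; 9 + 58.67367/60 = 9.977894
  S ⇒ negate
  λ: 56′ + 47″ = 56.78333′; 157 + 56.78333/60 = 157.946389
  E → positive
Point 2:
  φ: 89° + 50/60 + 29.53/3600 = 89 + 0.833333 + 0.008203 = 89.841536
  hemisphere S, so the sign is −
  Lon: 94 + 32/60 + 7.2/3600 = 94.535333
  W → negative
Point 3:
  Lat: 71 + 35/60 + 35.7/3600 = 71.593250
  N → positive
  λ: 48′ + 46.1″ = 48.76833′; 93 + 48.76833/60 = 93.812806
  hemisphere W, so the sign is −
Point 4:
  φ: 0° + 24/60 + 44.65/3600 = 0 + 0.400000 + 0.012403 = 0.412403
  hemisphere S, so the sign is −
  Longitude: 50° + 30/60 + 54.1/3600 = 50 + 0.500000 + 0.015028 = 50.515028
  E ⇒ keep positive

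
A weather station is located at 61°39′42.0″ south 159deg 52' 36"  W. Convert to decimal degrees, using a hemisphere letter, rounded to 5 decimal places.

61.66167° S, 159.87667° W

Latitude: 39′ + 42″ = 39.70000′; 61 + 39.70000/60 = 61.661667
λ: 52′ + 36″ = 52.60000′; 159 + 52.60000/60 = 159.876667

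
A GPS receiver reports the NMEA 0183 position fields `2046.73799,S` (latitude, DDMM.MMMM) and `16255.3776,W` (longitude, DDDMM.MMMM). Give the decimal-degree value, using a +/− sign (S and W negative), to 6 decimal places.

-20.778967, -162.922960

φ: split at 2 digits → 20° and 46.73799′; 20 + 46.73799/60 = 20.7789665
S ⇒ negate
Longitude: split at 3 digits → 162° and 55.3776′; 162 + 55.3776/60 = 162.9229600
W ⇒ negate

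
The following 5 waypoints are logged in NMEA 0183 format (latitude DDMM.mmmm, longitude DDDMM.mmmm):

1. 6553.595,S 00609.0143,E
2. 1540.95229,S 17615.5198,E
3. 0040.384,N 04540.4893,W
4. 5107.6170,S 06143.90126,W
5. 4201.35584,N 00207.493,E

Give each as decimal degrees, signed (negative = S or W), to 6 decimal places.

Point 1:
  Lat: split at 2 digits → 65° and 53.595′; 65 + 53.595/60 = 65.8932500
  S → negative
  λ: degrees = first 3 digits = 6, minutes = 9.0143; 6 + 9.0143/60 = 6.1502383
  E ⇒ keep positive
Point 2:
  φ: degrees = first 2 digits = 15, minutes = 40.95229; 15 + 40.95229/60 = 15.6825382
  hemisphere S, so the sign is −
  Lon: degrees = first 3 digits = 176, minutes = 15.5198; 176 + 15.5198/60 = 176.2586633
  E → positive
Point 3:
  Latitude: degrees = first 2 digits = 0, minutes = 40.384; 0 + 40.384/60 = 0.6730667
  N → positive
  λ: degrees = first 3 digits = 45, minutes = 40.4893; 45 + 40.4893/60 = 45.6748217
  W ⇒ negate
Point 4:
  Lat: degrees = first 2 digits = 51, minutes = 7.617; 51 + 7.617/60 = 51.1269500
  S ⇒ negate
  Longitude: split at 3 digits → 061° and 43.90126′; 61 + 43.90126/60 = 61.7316877
  W → negative
Point 5:
  Lat: split at 2 digits → 42° and 1.35584′; 42 + 1.35584/60 = 42.0225973
  N ⇒ keep positive
  Lon: split at 3 digits → 002° and 7.493′; 2 + 7.493/60 = 2.1248833
  E → positive

1. -65.893250, 6.150238
2. -15.682538, 176.258663
3. 0.673067, -45.674822
4. -51.126950, -61.731688
5. 42.022597, 2.124883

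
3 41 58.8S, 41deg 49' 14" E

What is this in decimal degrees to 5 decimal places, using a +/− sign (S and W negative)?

-3.69967, 41.82056

φ: 41′ + 58.8″ = 41.98000′; 3 + 41.98000/60 = 3.699667
S ⇒ negate
λ: 49′ + 14″ = 49.23333′; 41 + 49.23333/60 = 41.820556
E ⇒ keep positive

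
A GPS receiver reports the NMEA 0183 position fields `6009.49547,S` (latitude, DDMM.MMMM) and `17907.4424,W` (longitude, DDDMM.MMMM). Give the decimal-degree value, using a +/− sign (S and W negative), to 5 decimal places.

φ: split at 2 digits → 60° and 9.49547′; 60 + 9.49547/60 = 60.158258
S ⇒ negate
Longitude: split at 3 digits → 179° and 7.4424′; 179 + 7.4424/60 = 179.124040
W ⇒ negate

-60.15826, -179.12404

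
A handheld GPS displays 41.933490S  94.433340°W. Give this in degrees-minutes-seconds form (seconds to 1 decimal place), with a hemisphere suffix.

φ: 0.933490 × 60 = 56.00940′ → 56′, remainder × 60 = 0.564″
Longitude: 0.433340° → 26.00040′; 0.00040 × 60 = 0.024″

41°56′0.6″ S, 94°26′0.0″ W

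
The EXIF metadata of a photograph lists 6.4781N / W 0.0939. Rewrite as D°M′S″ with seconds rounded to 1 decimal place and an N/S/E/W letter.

φ: whole degrees 6; 28.68600′ → 28′ and 41.160″
Longitude: 0.093900 × 60 = 5.63400′ → 5′, remainder × 60 = 38.040″

6°28′41.2″ N, 0°05′38.0″ W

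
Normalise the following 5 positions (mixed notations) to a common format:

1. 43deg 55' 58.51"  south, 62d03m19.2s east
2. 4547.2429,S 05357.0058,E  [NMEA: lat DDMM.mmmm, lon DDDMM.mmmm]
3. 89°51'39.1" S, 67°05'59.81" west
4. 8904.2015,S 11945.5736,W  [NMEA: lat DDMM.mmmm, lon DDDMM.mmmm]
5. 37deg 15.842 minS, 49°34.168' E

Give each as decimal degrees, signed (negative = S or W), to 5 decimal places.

Point 1:
  Lat: 55′ + 58.51″ = 55.97517′; 43 + 55.97517/60 = 43.932919
  S → negative
  Longitude: 3′ + 19.2″ = 3.32000′; 62 + 3.32000/60 = 62.055333
  E ⇒ keep positive
Point 2:
  φ: degrees = first 2 digits = 45, minutes = 47.2429; 45 + 47.2429/60 = 45.787382
  S → negative
  Lon: degrees = first 3 digits = 53, minutes = 57.0058; 53 + 57.0058/60 = 53.950097
  E ⇒ keep positive
Point 3:
  φ: 89° + 51/60 + 39.1/3600 = 89 + 0.850000 + 0.010861 = 89.860861
  S → negative
  λ: 67 + 5/60 + 59.81/3600 = 67.099947
  W → negative
Point 4:
  Latitude: degrees = first 2 digits = 89, minutes = 4.2015; 89 + 4.2015/60 = 89.070025
  hemisphere S, so the sign is −
  Longitude: split at 3 digits → 119° and 45.5736′; 119 + 45.5736/60 = 119.759560
  W → negative
Point 5:
  φ: 15.842′ = 0.264033°; total 37.264033
  S ⇒ negate
  Lon: 49 + 34.168/60 = 49.569467
  E → positive

1. -43.93292, 62.05533
2. -45.78738, 53.95010
3. -89.86086, -67.09995
4. -89.07003, -119.75956
5. -37.26403, 49.56947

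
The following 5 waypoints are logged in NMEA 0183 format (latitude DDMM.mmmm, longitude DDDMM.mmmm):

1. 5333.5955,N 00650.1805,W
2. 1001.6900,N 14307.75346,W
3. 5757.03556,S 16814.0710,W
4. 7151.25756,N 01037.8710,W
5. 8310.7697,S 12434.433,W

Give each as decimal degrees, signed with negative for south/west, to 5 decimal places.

Point 1:
  Lat: degrees = first 2 digits = 53, minutes = 33.5955; 53 + 33.5955/60 = 53.559925
  N ⇒ keep positive
  Lon: degrees = first 3 digits = 6, minutes = 50.1805; 6 + 50.1805/60 = 6.836342
  W ⇒ negate
Point 2:
  Latitude: split at 2 digits → 10° and 1.69′; 10 + 1.69/60 = 10.028167
  N → positive
  λ: degrees = first 3 digits = 143, minutes = 7.75346; 143 + 7.75346/60 = 143.129224
  W → negative
Point 3:
  φ: degrees = first 2 digits = 57, minutes = 57.03556; 57 + 57.03556/60 = 57.950593
  hemisphere S, so the sign is −
  Lon: degrees = first 3 digits = 168, minutes = 14.071; 168 + 14.071/60 = 168.234517
  W → negative
Point 4:
  Lat: split at 2 digits → 71° and 51.25756′; 71 + 51.25756/60 = 71.854293
  N → positive
  Lon: degrees = first 3 digits = 10, minutes = 37.871; 10 + 37.871/60 = 10.631183
  W ⇒ negate
Point 5:
  Latitude: split at 2 digits → 83° and 10.7697′; 83 + 10.7697/60 = 83.179495
  S → negative
  Lon: split at 3 digits → 124° and 34.433′; 124 + 34.433/60 = 124.573883
  W ⇒ negate

1. 53.55993, -6.83634
2. 10.02817, -143.12922
3. -57.95059, -168.23452
4. 71.85429, -10.63118
5. -83.17950, -124.57388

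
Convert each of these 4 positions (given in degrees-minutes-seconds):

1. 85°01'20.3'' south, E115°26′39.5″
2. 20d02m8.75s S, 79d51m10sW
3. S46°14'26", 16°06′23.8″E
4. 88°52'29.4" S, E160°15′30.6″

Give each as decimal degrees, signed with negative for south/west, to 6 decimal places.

Point 1:
  φ: 85 + 1/60 + 20.3/3600 = 85.0223056
  hemisphere S, so the sign is −
  λ: 26′ + 39.5″ = 26.65833′; 115 + 26.65833/60 = 115.4443056
  E → positive
Point 2:
  φ: 20° + 2/60 + 8.75/3600 = 20 + 0.033333 + 0.002431 = 20.0357639
  S → negative
  Lon: 51′ + 10″ = 51.16667′; 79 + 51.16667/60 = 79.8527778
  hemisphere W, so the sign is −
Point 3:
  Latitude: 46 + 14/60 + 26/3600 = 46.2405556
  S → negative
  Longitude: 16 + 6/60 + 23.8/3600 = 16.1066111
  E ⇒ keep positive
Point 4:
  Lat: 88° + 52/60 + 29.4/3600 = 88 + 0.866667 + 0.008167 = 88.8748333
  S → negative
  Longitude: 160° + 15/60 + 30.6/3600 = 160 + 0.250000 + 0.008500 = 160.2585000
  E ⇒ keep positive

1. -85.022306, 115.444306
2. -20.035764, -79.852778
3. -46.240556, 16.106611
4. -88.874833, 160.258500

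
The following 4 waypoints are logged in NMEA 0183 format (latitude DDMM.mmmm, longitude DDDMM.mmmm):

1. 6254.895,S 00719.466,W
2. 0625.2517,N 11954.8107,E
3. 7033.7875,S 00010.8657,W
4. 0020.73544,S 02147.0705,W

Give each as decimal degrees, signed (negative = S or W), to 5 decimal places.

1. -62.91492, -7.32443
2. 6.42086, 119.91351
3. -70.56313, -0.18110
4. -0.34559, -21.78451

Point 1:
  φ: split at 2 digits → 62° and 54.895′; 62 + 54.895/60 = 62.914917
  S → negative
  λ: degrees = first 3 digits = 7, minutes = 19.466; 7 + 19.466/60 = 7.324433
  W → negative
Point 2:
  Latitude: split at 2 digits → 06° and 25.2517′; 6 + 25.2517/60 = 6.420862
  N ⇒ keep positive
  Lon: degrees = first 3 digits = 119, minutes = 54.8107; 119 + 54.8107/60 = 119.913512
  E → positive
Point 3:
  Latitude: split at 2 digits → 70° and 33.7875′; 70 + 33.7875/60 = 70.563125
  S → negative
  Lon: split at 3 digits → 000° and 10.8657′; 0 + 10.8657/60 = 0.181095
  W → negative
Point 4:
  Lat: split at 2 digits → 00° and 20.73544′; 0 + 20.73544/60 = 0.345591
  S ⇒ negate
  λ: split at 3 digits → 021° and 47.0705′; 21 + 47.0705/60 = 21.784508
  hemisphere W, so the sign is −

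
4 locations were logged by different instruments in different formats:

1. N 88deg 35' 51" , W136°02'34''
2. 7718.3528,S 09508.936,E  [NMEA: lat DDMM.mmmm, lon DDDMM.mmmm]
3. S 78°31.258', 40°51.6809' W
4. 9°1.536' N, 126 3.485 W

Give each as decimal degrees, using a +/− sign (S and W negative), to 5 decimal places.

1. 88.59750, -136.04278
2. -77.30588, 95.14893
3. -78.52097, -40.86135
4. 9.02560, -126.05808

Point 1:
  Lat: 35′ + 51″ = 35.85000′; 88 + 35.85000/60 = 88.597500
  N → positive
  Lon: 136 + 2/60 + 34/3600 = 136.042778
  W → negative
Point 2:
  Latitude: degrees = first 2 digits = 77, minutes = 18.3528; 77 + 18.3528/60 = 77.305880
  S ⇒ negate
  λ: split at 3 digits → 095° and 8.936′; 95 + 8.936/60 = 95.148933
  E → positive
Point 3:
  Latitude: 31.258′ = 0.520967°; total 78.520967
  S → negative
  Lon: 40 + 51.6809/60 = 40.861348
  hemisphere W, so the sign is −
Point 4:
  Lat: 1.536′ = 0.025600°; total 9.025600
  N → positive
  Lon: 3.485′ = 0.058083°; total 126.058083
  W → negative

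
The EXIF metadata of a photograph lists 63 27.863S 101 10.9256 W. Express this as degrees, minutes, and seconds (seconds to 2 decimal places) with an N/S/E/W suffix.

63°27′51.78″ S, 101°10′55.54″ W

Lat: 27.86300′ → 27′ and 0.86300 × 60 = 51.7800″
Longitude: 10.92560′ → 10′ and 0.92560 × 60 = 55.5360″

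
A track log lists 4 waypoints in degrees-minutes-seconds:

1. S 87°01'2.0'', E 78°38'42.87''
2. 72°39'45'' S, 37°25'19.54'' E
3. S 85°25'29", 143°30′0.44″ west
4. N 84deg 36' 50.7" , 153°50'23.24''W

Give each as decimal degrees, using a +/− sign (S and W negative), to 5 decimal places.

Point 1:
  φ: 87 + 1/60 + 2/3600 = 87.017222
  S ⇒ negate
  λ: 78° + 38/60 + 42.87/3600 = 78 + 0.633333 + 0.011908 = 78.645242
  E ⇒ keep positive
Point 2:
  φ: 72 + 39/60 + 45/3600 = 72.662500
  S ⇒ negate
  Longitude: 37° + 25/60 + 19.54/3600 = 37 + 0.416667 + 0.005428 = 37.422094
  E → positive
Point 3:
  Lat: 85 + 25/60 + 29/3600 = 85.424722
  S ⇒ negate
  Lon: 143° + 30/60 + 0.44/3600 = 143 + 0.500000 + 0.000122 = 143.500122
  hemisphere W, so the sign is −
Point 4:
  φ: 84° + 36/60 + 50.7/3600 = 84 + 0.600000 + 0.014083 = 84.614083
  N ⇒ keep positive
  Longitude: 153° + 50/60 + 23.24/3600 = 153 + 0.833333 + 0.006456 = 153.839789
  W → negative

1. -87.01722, 78.64524
2. -72.66250, 37.42209
3. -85.42472, -143.50012
4. 84.61408, -153.83979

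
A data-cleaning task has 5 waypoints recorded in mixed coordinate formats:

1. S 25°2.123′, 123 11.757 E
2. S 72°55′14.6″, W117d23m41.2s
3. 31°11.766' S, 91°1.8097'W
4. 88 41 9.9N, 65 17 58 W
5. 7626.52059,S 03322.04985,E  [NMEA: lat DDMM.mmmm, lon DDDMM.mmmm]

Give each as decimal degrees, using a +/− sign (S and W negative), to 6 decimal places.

1. -25.035383, 123.195950
2. -72.920722, -117.394778
3. -31.196100, -91.030162
4. 88.686083, -65.299444
5. -76.442010, 33.367498

Point 1:
  Lat: 2.123′ = 0.035383°; total 25.0353833
  hemisphere S, so the sign is −
  Lon: 123 + 11.757/60 = 123.1959500
  E ⇒ keep positive
Point 2:
  φ: 72 + 55/60 + 14.6/3600 = 72.9207222
  S → negative
  Longitude: 117 + 23/60 + 41.2/3600 = 117.3947778
  hemisphere W, so the sign is −
Point 3:
  Latitude: 31 + 11.766/60 = 31.1961000
  S → negative
  λ: 1.8097′ = 0.030162°; total 91.0301617
  hemisphere W, so the sign is −
Point 4:
  Latitude: 41′ + 9.9″ = 41.16500′; 88 + 41.16500/60 = 88.6860833
  N ⇒ keep positive
  Lon: 17′ + 58″ = 17.96667′; 65 + 17.96667/60 = 65.2994444
  W ⇒ negate
Point 5:
  Lat: degrees = first 2 digits = 76, minutes = 26.52059; 76 + 26.52059/60 = 76.4420098
  S → negative
  λ: degrees = first 3 digits = 33, minutes = 22.04985; 33 + 22.04985/60 = 33.3674975
  E ⇒ keep positive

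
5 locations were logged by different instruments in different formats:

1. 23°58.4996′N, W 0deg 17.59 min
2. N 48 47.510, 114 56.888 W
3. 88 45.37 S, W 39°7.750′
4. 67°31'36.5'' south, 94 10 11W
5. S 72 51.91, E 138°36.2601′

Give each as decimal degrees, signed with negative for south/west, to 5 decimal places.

Point 1:
  Latitude: 23 + 58.4996/60 = 23.974993
  N ⇒ keep positive
  λ: 0 + 17.59/60 = 0.293167
  W → negative
Point 2:
  φ: 47.51′ = 0.791833°; total 48.791833
  N ⇒ keep positive
  λ: 114 + 56.888/60 = 114.948133
  hemisphere W, so the sign is −
Point 3:
  Lat: 45.37′ = 0.756167°; total 88.756167
  hemisphere S, so the sign is −
  Lon: 39 + 7.75/60 = 39.129167
  W ⇒ negate
Point 4:
  φ: 67° + 31/60 + 36.5/3600 = 67 + 0.516667 + 0.010139 = 67.526806
  hemisphere S, so the sign is −
  Longitude: 94 + 10/60 + 11/3600 = 94.169722
  W → negative
Point 5:
  Latitude: 72 + 51.91/60 = 72.865167
  hemisphere S, so the sign is −
  Longitude: 138 + 36.2601/60 = 138.604335
  E → positive

1. 23.97499, -0.29317
2. 48.79183, -114.94813
3. -88.75617, -39.12917
4. -67.52681, -94.16972
5. -72.86517, 138.60434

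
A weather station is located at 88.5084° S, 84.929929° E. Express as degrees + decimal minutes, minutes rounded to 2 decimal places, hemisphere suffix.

88° 30.50′ S, 84° 55.80′ E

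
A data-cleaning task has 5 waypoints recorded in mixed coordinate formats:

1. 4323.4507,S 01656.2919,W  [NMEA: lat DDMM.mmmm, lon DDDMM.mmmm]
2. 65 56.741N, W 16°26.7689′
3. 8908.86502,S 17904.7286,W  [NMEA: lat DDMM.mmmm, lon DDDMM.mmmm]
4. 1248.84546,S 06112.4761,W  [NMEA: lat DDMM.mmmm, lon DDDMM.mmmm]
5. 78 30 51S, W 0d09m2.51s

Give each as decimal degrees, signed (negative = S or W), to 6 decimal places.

1. -43.390845, -16.938198
2. 65.945683, -16.446148
3. -89.147750, -179.078810
4. -12.814091, -61.207935
5. -78.514167, -0.150697

Point 1:
  Latitude: split at 2 digits → 43° and 23.4507′; 43 + 23.4507/60 = 43.3908450
  hemisphere S, so the sign is −
  Longitude: degrees = first 3 digits = 16, minutes = 56.2919; 16 + 56.2919/60 = 16.9381983
  W → negative
Point 2:
  Lat: 65 + 56.741/60 = 65.9456833
  N ⇒ keep positive
  Lon: 26.7689′ = 0.446148°; total 16.4461483
  W ⇒ negate
Point 3:
  φ: split at 2 digits → 89° and 8.86502′; 89 + 8.86502/60 = 89.1477503
  S ⇒ negate
  Lon: degrees = first 3 digits = 179, minutes = 4.7286; 179 + 4.7286/60 = 179.0788100
  W → negative
Point 4:
  φ: split at 2 digits → 12° and 48.84546′; 12 + 48.84546/60 = 12.8140910
  hemisphere S, so the sign is −
  Longitude: split at 3 digits → 061° and 12.4761′; 61 + 12.4761/60 = 61.2079350
  W → negative
Point 5:
  φ: 30′ + 51″ = 30.85000′; 78 + 30.85000/60 = 78.5141667
  hemisphere S, so the sign is −
  λ: 9′ + 2.51″ = 9.04183′; 0 + 9.04183/60 = 0.1506972
  W → negative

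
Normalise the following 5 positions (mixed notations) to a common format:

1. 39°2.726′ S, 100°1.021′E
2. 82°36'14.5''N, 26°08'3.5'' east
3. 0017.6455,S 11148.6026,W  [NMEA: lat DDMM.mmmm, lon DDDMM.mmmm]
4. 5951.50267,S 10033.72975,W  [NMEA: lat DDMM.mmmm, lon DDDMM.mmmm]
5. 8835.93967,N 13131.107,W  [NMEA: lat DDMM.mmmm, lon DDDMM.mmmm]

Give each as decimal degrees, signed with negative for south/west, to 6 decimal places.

1. -39.045433, 100.017017
2. 82.604028, 26.134306
3. -0.294092, -111.810043
4. -59.858378, -100.562163
5. 88.598995, -131.518450

Point 1:
  Lat: 2.726′ = 0.045433°; total 39.0454333
  hemisphere S, so the sign is −
  λ: 1.021′ = 0.017017°; total 100.0170167
  E ⇒ keep positive
Point 2:
  Latitude: 82° + 36/60 + 14.5/3600 = 82 + 0.600000 + 0.004028 = 82.6040278
  N ⇒ keep positive
  Lon: 26° + 8/60 + 3.5/3600 = 26 + 0.133333 + 0.000972 = 26.1343056
  E ⇒ keep positive
Point 3:
  Latitude: degrees = first 2 digits = 0, minutes = 17.6455; 0 + 17.6455/60 = 0.2940917
  hemisphere S, so the sign is −
  λ: split at 3 digits → 111° and 48.6026′; 111 + 48.6026/60 = 111.8100433
  W → negative
Point 4:
  φ: degrees = first 2 digits = 59, minutes = 51.50267; 59 + 51.50267/60 = 59.8583778
  S → negative
  Lon: split at 3 digits → 100° and 33.72975′; 100 + 33.72975/60 = 100.5621625
  W ⇒ negate
Point 5:
  Latitude: degrees = first 2 digits = 88, minutes = 35.93967; 88 + 35.93967/60 = 88.5989945
  N ⇒ keep positive
  Longitude: split at 3 digits → 131° and 31.107′; 131 + 31.107/60 = 131.5184500
  hemisphere W, so the sign is −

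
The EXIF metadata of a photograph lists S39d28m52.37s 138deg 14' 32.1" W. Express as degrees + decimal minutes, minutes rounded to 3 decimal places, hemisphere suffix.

39° 28.873′ S, 138° 14.535′ W

Latitude: seconds/60 = 0.87283; minutes = 28 + 0.87283 = 28.87283
Longitude: seconds/60 = 0.53500; minutes = 14 + 0.53500 = 14.53500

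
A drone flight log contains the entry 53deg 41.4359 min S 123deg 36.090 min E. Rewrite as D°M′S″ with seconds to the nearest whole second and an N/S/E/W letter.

Lat: fractional minutes 0.43590 × 60 = 26.15″
Longitude: 36.09000′ → 36′ and 0.09000 × 60 = 5.40″

53°41′26″ S, 123°36′5″ E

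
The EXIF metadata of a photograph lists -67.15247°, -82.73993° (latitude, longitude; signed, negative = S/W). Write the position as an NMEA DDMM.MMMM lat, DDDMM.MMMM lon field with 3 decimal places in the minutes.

Latitude is negative → S; |value| = 67.152470
Latitude: minutes = (67.152470 − 67) × 60 = 9.14820
Longitude is negative → W; |value| = 82.739930
Lon: fractional part 0.739930 → 44.39580 minutes

6709.148,S / 08244.396,W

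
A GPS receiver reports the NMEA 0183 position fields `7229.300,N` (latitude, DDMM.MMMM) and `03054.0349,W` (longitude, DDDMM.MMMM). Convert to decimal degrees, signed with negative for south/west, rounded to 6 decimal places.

72.488333, -30.900582

Lat: split at 2 digits → 72° and 29.3′; 72 + 29.3/60 = 72.4883333
N → positive
Lon: degrees = first 3 digits = 30, minutes = 54.0349; 30 + 54.0349/60 = 30.9005817
W ⇒ negate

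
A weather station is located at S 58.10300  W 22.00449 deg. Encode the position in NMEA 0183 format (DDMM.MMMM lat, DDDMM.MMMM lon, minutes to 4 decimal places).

5806.1800,S / 02200.2694,W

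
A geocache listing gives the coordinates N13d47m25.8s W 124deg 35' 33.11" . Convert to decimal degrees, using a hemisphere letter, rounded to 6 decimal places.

φ: 13 + 47/60 + 25.8/3600 = 13.7905000
λ: 35′ + 33.11″ = 35.55183′; 124 + 35.55183/60 = 124.5925306

13.790500° N, 124.592531° W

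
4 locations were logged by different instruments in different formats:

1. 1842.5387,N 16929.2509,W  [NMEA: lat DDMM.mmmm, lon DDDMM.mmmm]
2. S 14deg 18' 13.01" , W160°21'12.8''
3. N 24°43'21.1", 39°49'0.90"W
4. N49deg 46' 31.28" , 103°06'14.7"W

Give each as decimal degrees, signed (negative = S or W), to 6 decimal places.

1. 18.708978, -169.487515
2. -14.303614, -160.353556
3. 24.722528, -39.816917
4. 49.775356, -103.104083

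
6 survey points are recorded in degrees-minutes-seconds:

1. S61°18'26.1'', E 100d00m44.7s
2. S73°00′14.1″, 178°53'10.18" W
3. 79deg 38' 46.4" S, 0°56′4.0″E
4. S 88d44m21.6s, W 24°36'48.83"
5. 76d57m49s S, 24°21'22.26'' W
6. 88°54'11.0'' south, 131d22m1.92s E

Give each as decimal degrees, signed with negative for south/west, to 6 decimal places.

1. -61.307250, 100.012417
2. -73.003917, -178.886161
3. -79.646222, 0.934444
4. -88.739333, -24.613564
5. -76.963611, -24.356183
6. -88.903056, 131.367200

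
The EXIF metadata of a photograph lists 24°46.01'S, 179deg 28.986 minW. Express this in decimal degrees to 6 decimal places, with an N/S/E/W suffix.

Latitude: 24 + 46.01/60 = 24.7668333
λ: 28.986′ = 0.483100°; total 179.4831000

24.766833° S, 179.483100° W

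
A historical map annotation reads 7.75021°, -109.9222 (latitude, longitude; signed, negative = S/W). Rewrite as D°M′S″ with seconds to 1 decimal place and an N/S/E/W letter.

7°45′0.8″ N, 109°55′19.9″ W

Latitude: 0.750210 × 60 = 45.01260′ → 45′, remainder × 60 = 0.756″
Longitude is negative → W; |value| = 109.922200
λ: 0.922200° → 55.33200′; 0.33200 × 60 = 19.920″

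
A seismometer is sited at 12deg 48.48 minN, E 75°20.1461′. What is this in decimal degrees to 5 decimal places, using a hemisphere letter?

12.80800° N, 75.33577° E

Latitude: 12 + 48.48/60 = 12.808000
λ: 75 + 20.1461/60 = 75.335768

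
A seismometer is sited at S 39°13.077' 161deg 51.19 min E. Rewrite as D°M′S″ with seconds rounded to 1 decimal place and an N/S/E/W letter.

39°13′4.6″ S, 161°51′11.4″ E

Latitude: fractional minutes 0.07700 × 60 = 4.620″
λ: 51.19000′ → 51′ and 0.19000 × 60 = 11.400″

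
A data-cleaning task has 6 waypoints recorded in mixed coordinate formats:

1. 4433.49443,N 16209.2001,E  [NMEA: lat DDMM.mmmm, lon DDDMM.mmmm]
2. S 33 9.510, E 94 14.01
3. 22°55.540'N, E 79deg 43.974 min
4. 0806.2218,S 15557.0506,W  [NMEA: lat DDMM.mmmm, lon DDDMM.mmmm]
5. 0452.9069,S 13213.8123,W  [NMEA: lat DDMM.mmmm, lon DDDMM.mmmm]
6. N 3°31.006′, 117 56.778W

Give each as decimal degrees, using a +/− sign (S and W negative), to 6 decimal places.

Point 1:
  Latitude: degrees = first 2 digits = 44, minutes = 33.49443; 44 + 33.49443/60 = 44.5582405
  N → positive
  Lon: degrees = first 3 digits = 162, minutes = 9.2001; 162 + 9.2001/60 = 162.1533350
  E → positive
Point 2:
  Lat: 33 + 9.51/60 = 33.1585000
  S → negative
  λ: 14.01′ = 0.233500°; total 94.2335000
  E → positive
Point 3:
  Lat: 22 + 55.54/60 = 22.9256667
  N → positive
  Longitude: 79 + 43.974/60 = 79.7329000
  E ⇒ keep positive
Point 4:
  Latitude: degrees = first 2 digits = 8, minutes = 6.2218; 8 + 6.2218/60 = 8.1036967
  S ⇒ negate
  Lon: split at 3 digits → 155° and 57.0506′; 155 + 57.0506/60 = 155.9508433
  W ⇒ negate
Point 5:
  φ: degrees = first 2 digits = 4, minutes = 52.9069; 4 + 52.9069/60 = 4.8817817
  S ⇒ negate
  λ: split at 3 digits → 132° and 13.8123′; 132 + 13.8123/60 = 132.2302050
  W → negative
Point 6:
  Latitude: 31.006′ = 0.516767°; total 3.5167667
  N ⇒ keep positive
  Longitude: 117 + 56.778/60 = 117.9463000
  hemisphere W, so the sign is −

1. 44.558241, 162.153335
2. -33.158500, 94.233500
3. 22.925667, 79.732900
4. -8.103697, -155.950843
5. -4.881782, -132.230205
6. 3.516767, -117.946300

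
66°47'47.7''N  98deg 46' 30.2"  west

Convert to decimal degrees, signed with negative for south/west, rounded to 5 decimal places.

66.79658, -98.77506

φ: 66° + 47/60 + 47.7/3600 = 66 + 0.783333 + 0.013250 = 66.796583
N → positive
λ: 98° + 46/60 + 30.2/3600 = 98 + 0.766667 + 0.008389 = 98.775056
W → negative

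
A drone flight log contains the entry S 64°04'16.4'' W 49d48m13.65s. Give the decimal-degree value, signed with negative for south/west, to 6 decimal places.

-64.071222, -49.803792

φ: 64° + 4/60 + 16.4/3600 = 64 + 0.066667 + 0.004556 = 64.0712222
S → negative
Lon: 49 + 48/60 + 13.65/3600 = 49.8037917
W → negative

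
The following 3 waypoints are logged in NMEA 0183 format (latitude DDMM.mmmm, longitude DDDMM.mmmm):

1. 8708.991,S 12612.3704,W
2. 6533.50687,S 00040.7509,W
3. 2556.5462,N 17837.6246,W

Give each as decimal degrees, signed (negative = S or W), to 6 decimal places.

1. -87.149850, -126.206173
2. -65.558448, -0.679182
3. 25.942437, -178.627077

Point 1:
  Latitude: degrees = first 2 digits = 87, minutes = 8.991; 87 + 8.991/60 = 87.1498500
  S ⇒ negate
  λ: split at 3 digits → 126° and 12.3704′; 126 + 12.3704/60 = 126.2061733
  hemisphere W, so the sign is −
Point 2:
  Latitude: degrees = first 2 digits = 65, minutes = 33.50687; 65 + 33.50687/60 = 65.5584478
  S → negative
  Lon: degrees = first 3 digits = 0, minutes = 40.7509; 0 + 40.7509/60 = 0.6791817
  W ⇒ negate
Point 3:
  φ: split at 2 digits → 25° and 56.5462′; 25 + 56.5462/60 = 25.9424367
  N ⇒ keep positive
  Longitude: degrees = first 3 digits = 178, minutes = 37.6246; 178 + 37.6246/60 = 178.6270767
  W ⇒ negate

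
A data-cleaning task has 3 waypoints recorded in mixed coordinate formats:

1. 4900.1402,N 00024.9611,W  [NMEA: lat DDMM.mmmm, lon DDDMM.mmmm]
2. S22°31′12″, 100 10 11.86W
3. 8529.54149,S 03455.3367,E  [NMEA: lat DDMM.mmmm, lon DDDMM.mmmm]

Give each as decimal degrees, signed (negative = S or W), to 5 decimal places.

1. 49.00234, -0.41602
2. -22.52000, -100.16996
3. -85.49236, 34.92228

Point 1:
  φ: split at 2 digits → 49° and 0.1402′; 49 + 0.1402/60 = 49.002337
  N ⇒ keep positive
  Longitude: split at 3 digits → 000° and 24.9611′; 0 + 24.9611/60 = 0.416018
  W ⇒ negate
Point 2:
  Lat: 31′ + 12″ = 31.20000′; 22 + 31.20000/60 = 22.520000
  S → negative
  Lon: 10′ + 11.86″ = 10.19767′; 100 + 10.19767/60 = 100.169961
  W ⇒ negate
Point 3:
  Lat: split at 2 digits → 85° and 29.54149′; 85 + 29.54149/60 = 85.492358
  S ⇒ negate
  Lon: split at 3 digits → 034° and 55.3367′; 34 + 55.3367/60 = 34.922278
  E → positive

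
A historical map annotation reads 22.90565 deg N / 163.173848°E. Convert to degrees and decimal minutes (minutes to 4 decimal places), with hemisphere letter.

Latitude: fractional part 0.905650 → 54.339000 minutes
Longitude: fractional part 0.173848 → 10.430880 minutes

22° 54.3390′ N, 163° 10.4309′ E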